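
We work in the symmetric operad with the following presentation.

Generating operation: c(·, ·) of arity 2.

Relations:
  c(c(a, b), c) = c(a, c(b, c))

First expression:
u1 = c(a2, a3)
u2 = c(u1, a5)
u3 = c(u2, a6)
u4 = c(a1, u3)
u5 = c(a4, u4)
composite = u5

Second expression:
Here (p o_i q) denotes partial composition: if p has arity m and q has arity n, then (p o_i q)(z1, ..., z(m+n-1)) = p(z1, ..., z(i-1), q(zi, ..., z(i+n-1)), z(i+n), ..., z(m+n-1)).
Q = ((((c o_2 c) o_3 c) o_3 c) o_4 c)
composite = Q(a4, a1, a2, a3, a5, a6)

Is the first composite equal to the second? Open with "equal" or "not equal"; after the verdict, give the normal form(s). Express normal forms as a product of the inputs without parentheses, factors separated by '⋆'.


equal — both sides give a4 ⋆ a1 ⋆ a2 ⋆ a3 ⋆ a5 ⋆ a6


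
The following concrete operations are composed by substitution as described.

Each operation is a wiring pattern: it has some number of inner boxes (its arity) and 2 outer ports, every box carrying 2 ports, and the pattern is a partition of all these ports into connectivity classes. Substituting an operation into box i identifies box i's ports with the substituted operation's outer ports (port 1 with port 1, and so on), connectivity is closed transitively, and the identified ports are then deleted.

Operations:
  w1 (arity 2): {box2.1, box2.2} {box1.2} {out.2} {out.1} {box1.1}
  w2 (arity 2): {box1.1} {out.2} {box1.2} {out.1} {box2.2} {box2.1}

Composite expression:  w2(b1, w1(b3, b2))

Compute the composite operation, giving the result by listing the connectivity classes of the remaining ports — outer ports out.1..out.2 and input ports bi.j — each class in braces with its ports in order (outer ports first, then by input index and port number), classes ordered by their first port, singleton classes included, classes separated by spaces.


{out.1} {out.2} {b1.1} {b1.2} {b2.1, b2.2} {b3.1} {b3.2}

Reachability decides: close wires over w2-identified ports.
w1 over (b3, b2) gives {out.1} {out.2} {b2.1, b2.2} {b3.1} {b3.2}, out.j being that stage's outer ports
w2 over (b1, b3, b2) gives {out.1} {out.2} {b1.1} {b1.2} {b2.1, b2.2} {b3.1} {b3.2}, out.j being that stage's outer ports


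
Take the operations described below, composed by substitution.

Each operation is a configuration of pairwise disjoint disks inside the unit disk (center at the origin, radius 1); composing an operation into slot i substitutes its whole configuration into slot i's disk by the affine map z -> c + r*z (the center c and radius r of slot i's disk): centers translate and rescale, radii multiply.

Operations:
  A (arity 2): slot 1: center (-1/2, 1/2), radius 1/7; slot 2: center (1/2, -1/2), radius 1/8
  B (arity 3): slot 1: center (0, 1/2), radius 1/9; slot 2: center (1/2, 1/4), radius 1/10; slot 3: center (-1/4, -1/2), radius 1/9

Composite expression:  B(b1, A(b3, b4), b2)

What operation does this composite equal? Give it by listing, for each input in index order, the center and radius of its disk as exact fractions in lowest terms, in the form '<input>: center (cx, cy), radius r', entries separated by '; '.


Only the slot chain above each b matters under B; compose those maps.
for b1, the 1-step affine chain lands on center (0, 1/2), radius 1/9
for b3, the 2-step affine chain lands on center (9/20, 3/10), radius 1/70
for b4, the 2-step affine chain lands on center (11/20, 1/5), radius 1/80
for b2, the 1-step affine chain lands on center (-1/4, -1/2), radius 1/9

b1: center (0, 1/2), radius 1/9; b2: center (-1/4, -1/2), radius 1/9; b3: center (9/20, 3/10), radius 1/70; b4: center (11/20, 1/5), radius 1/80


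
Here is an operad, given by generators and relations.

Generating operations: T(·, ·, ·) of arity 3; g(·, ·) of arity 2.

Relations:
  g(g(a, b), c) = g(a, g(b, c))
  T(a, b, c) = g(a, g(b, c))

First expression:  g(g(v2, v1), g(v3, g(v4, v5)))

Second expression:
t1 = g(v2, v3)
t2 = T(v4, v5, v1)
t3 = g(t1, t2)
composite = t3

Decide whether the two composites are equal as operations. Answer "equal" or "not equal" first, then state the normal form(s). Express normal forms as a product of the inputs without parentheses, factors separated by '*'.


not equal: they reduce to v2 * v1 * v3 * v4 * v5 and v2 * v3 * v4 * v5 * v1

The first expression reduces to v2 * v1 * v3 * v4 * v5
The second expression reduces to v2 * v3 * v4 * v5 * v1
The normal forms differ: not equal.


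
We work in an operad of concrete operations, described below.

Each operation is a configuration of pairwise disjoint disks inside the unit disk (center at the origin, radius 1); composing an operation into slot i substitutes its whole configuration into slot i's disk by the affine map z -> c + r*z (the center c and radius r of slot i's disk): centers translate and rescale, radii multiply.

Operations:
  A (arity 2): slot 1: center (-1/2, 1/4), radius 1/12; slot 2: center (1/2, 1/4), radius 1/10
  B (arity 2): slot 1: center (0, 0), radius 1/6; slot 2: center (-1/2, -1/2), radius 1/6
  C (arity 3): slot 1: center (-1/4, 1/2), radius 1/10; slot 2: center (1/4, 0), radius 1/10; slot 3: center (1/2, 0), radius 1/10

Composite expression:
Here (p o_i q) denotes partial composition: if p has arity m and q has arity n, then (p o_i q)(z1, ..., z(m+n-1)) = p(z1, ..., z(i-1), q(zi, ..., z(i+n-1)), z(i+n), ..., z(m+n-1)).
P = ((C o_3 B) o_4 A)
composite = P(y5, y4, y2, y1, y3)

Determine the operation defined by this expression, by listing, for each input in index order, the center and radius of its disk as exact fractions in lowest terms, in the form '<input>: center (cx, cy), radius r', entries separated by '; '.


y1: center (53/120, -11/240), radius 1/720; y2: center (1/2, 0), radius 1/60; y3: center (11/24, -11/240), radius 1/600; y4: center (1/4, 0), radius 1/10; y5: center (-1/4, 1/2), radius 1/10

Each y-disk chains the slot maps above it in C; radii multiply.
for y5, the 1-step affine chain lands on center (-1/4, 1/2), radius 1/10
for y4, the 1-step affine chain lands on center (1/4, 0), radius 1/10
for y2, the 2-step affine chain lands on center (1/2, 0), radius 1/60
for y1, the 3-step affine chain lands on center (53/120, -11/240), radius 1/720
for y3, the 3-step affine chain lands on center (11/24, -11/240), radius 1/600


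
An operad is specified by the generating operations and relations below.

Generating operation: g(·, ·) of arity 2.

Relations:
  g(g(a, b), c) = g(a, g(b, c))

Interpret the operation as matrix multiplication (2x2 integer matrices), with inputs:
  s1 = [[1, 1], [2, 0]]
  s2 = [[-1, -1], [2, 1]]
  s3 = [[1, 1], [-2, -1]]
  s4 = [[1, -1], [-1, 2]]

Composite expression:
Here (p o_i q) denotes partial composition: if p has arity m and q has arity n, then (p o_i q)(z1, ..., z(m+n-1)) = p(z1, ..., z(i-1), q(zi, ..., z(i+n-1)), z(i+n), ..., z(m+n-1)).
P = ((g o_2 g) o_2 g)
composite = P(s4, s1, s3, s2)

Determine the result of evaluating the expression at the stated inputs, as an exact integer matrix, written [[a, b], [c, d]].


[[-1, 1], [3, -1]]


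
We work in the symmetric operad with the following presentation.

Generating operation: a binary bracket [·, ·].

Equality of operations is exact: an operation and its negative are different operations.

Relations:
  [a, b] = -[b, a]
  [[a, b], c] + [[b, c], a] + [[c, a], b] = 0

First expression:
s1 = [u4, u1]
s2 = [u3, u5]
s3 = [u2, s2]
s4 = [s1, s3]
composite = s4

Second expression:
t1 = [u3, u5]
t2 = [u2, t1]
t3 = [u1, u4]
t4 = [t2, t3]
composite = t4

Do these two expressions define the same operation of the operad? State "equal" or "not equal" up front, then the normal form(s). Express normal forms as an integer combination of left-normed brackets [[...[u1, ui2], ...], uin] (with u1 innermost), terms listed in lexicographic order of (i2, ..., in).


equal — both sides give -[[[[u1, u4], u2], u3], u5] + [[[[u1, u4], u2], u5], u3] + [[[[u1, u4], u3], u5], u2] - [[[[u1, u4], u5], u3], u2]


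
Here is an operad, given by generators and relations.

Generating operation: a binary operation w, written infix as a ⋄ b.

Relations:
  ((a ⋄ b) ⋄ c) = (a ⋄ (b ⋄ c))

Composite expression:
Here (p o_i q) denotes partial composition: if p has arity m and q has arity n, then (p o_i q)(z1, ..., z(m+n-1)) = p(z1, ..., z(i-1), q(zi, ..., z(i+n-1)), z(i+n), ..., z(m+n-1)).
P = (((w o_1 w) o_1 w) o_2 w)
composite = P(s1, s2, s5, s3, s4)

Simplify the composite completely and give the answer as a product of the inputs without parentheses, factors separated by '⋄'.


s1 ⋄ s2 ⋄ s5 ⋄ s3 ⋄ s4

All parenthesizations of w agree; list the s-inputs left to right.
(s2 ⋄ s5) reduces to s2 ⋄ s5
(s1 ⋄ (s2 ⋄ s5)) reduces to s1 ⋄ s2 ⋄ s5
((s1 ⋄ (s2 ⋄ s5)) ⋄ s3) reduces to s1 ⋄ s2 ⋄ s5 ⋄ s3
(((s1 ⋄ (s2 ⋄ s5)) ⋄ s3) ⋄ s4) reduces to s1 ⋄ s2 ⋄ s5 ⋄ s3 ⋄ s4


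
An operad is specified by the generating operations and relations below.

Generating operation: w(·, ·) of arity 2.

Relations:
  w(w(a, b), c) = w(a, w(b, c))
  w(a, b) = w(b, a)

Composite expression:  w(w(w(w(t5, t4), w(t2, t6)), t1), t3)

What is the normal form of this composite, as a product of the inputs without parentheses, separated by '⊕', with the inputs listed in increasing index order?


Key point: w commutes, so take the t-inputs in any fixed order.
w(t5, t4) spells out as t5 ⊕ t4
w(t2, t6) spells out as t2 ⊕ t6
w(w(t5, t4), w(t2, t6)) spells out as t5 ⊕ t4 ⊕ t2 ⊕ t6
w(w(w(t5, t4), w(t2, t6)), t1) spells out as t5 ⊕ t4 ⊕ t2 ⊕ t6 ⊕ t1
w(w(w(w(t5, t4), w(t2, t6)), t1), t3) spells out as t5 ⊕ t4 ⊕ t2 ⊕ t6 ⊕ t1 ⊕ t3
reordering the factors by index: t1 ⊕ t2 ⊕ t3 ⊕ t4 ⊕ t5 ⊕ t6

t1 ⊕ t2 ⊕ t3 ⊕ t4 ⊕ t5 ⊕ t6


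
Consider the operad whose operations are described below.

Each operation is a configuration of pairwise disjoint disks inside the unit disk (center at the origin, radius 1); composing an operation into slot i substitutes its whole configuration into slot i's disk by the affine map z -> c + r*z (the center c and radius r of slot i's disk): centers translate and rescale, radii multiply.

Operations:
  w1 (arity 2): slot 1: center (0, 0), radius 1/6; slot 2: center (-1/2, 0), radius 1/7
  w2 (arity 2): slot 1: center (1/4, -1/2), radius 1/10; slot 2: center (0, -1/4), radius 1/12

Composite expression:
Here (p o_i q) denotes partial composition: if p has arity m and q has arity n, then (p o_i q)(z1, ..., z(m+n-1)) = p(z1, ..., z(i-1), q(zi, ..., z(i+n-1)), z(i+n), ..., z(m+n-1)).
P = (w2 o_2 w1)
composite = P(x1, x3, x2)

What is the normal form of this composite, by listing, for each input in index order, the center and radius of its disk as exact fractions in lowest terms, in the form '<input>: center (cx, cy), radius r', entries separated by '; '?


x1: center (1/4, -1/2), radius 1/10; x2: center (-1/24, -1/4), radius 1/84; x3: center (0, -1/4), radius 1/72

Nesting under w2 composes maps z -> c + r*z down each x-path.
input x1: composing its 1 substitution step yields center (1/4, -1/2), radius 1/10
input x3: composing its 2 substitution steps yields center (0, -1/4), radius 1/72
input x2: composing its 2 substitution steps yields center (-1/24, -1/4), radius 1/84


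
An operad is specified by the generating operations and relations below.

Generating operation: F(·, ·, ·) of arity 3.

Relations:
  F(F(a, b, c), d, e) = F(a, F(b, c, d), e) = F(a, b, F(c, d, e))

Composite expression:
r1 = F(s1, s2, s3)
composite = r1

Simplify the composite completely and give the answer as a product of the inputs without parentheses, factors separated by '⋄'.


s1 ⋄ s2 ⋄ s3

Every regrouping of F is equal, so read the s-inputs in written order.
F(s1, s2, s3) reduces to s1 ⋄ s2 ⋄ s3


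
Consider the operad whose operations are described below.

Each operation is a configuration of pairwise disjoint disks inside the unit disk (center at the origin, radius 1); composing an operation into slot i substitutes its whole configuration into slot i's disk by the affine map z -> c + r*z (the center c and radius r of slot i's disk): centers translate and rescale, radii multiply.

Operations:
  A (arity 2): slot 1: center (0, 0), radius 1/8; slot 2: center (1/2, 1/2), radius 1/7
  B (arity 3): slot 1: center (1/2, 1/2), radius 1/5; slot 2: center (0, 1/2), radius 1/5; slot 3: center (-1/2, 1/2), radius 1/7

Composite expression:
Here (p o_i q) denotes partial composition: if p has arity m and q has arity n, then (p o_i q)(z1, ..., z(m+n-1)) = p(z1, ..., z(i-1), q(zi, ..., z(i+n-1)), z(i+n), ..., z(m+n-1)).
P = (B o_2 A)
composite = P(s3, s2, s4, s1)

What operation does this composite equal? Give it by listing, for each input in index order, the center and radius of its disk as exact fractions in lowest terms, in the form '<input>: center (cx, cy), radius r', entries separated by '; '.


Each s-disk chains the slot maps above it in B; radii multiply.
input s3: composing its 1 substitution step yields center (1/2, 1/2), radius 1/5
input s2: composing its 2 substitution steps yields center (0, 1/2), radius 1/40
input s4: composing its 2 substitution steps yields center (1/10, 3/5), radius 1/35
input s1: composing its 1 substitution step yields center (-1/2, 1/2), radius 1/7

s1: center (-1/2, 1/2), radius 1/7; s2: center (0, 1/2), radius 1/40; s3: center (1/2, 1/2), radius 1/5; s4: center (1/10, 3/5), radius 1/35


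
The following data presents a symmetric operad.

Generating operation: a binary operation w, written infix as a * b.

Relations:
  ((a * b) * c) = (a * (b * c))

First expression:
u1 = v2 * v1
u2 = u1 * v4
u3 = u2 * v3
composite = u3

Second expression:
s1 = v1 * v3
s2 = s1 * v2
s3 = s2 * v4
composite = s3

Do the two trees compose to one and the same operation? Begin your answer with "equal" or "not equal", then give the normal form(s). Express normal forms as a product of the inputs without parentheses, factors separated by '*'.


not equal — first v2 * v1 * v4 * v3, second v1 * v3 * v2 * v4


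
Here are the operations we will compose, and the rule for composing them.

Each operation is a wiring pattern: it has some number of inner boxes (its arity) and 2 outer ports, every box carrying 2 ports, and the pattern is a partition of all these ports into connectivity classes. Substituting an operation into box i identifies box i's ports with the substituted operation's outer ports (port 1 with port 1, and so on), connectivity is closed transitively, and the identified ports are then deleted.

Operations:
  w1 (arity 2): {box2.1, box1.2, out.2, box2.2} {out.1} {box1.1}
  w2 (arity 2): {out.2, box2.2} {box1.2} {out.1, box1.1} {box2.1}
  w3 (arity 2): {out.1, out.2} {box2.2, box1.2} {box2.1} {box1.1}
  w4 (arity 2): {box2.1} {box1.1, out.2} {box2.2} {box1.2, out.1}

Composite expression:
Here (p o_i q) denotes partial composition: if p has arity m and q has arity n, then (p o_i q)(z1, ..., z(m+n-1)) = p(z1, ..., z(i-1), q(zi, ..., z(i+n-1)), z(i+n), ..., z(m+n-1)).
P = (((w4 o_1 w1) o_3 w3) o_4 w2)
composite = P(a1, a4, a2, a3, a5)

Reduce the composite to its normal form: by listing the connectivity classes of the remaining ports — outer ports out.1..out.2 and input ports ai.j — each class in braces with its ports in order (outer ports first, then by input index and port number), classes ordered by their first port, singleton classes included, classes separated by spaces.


{out.1, a1.2, a4.1, a4.2} {out.2} {a1.1} {a2.1} {a2.2, a5.2} {a3.1} {a3.2} {a5.1}

Treat the ports identified at w4 as solder joints: merge, then drop.
composing w1 on (a1, a4), with out.j its own outer ports: {out.1} {out.2, a1.2, a4.1, a4.2} {a1.1}
composing w2 on (a3, a5), with out.j its own outer ports: {out.1, a3.1} {out.2, a5.2} {a3.2} {a5.1}
composing w3 on (a2, a3, a5), with out.j its own outer ports: {out.1, out.2} {a2.1} {a2.2, a5.2} {a3.1} {a3.2} {a5.1}
composing w4 on (a1, a4, a2, a3, a5), with out.j its own outer ports: {out.1, a1.2, a4.1, a4.2} {out.2} {a1.1} {a2.1} {a2.2, a5.2} {a3.1} {a3.2} {a5.1}


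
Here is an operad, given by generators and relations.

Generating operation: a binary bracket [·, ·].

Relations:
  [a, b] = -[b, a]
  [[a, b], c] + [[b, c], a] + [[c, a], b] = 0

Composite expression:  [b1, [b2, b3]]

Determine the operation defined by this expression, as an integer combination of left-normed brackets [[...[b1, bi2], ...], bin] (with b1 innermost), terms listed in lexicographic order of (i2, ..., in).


[[b1, b2], b3] - [[b1, b3], b2]

Left-normed coefficients sit on the b1-initial expansion words.
Composite bracket: [b1, [b2, b3]]
Full expansion: 4 signed words from ab - ba (2^2 = 4).
Collect the words opening with b1:
  sign of b1b2b3 is +1, so it contributes +[[b1, b2], b3]
  sign of b1b3b2 is -1, so it contributes -[[b1, b3], b2]


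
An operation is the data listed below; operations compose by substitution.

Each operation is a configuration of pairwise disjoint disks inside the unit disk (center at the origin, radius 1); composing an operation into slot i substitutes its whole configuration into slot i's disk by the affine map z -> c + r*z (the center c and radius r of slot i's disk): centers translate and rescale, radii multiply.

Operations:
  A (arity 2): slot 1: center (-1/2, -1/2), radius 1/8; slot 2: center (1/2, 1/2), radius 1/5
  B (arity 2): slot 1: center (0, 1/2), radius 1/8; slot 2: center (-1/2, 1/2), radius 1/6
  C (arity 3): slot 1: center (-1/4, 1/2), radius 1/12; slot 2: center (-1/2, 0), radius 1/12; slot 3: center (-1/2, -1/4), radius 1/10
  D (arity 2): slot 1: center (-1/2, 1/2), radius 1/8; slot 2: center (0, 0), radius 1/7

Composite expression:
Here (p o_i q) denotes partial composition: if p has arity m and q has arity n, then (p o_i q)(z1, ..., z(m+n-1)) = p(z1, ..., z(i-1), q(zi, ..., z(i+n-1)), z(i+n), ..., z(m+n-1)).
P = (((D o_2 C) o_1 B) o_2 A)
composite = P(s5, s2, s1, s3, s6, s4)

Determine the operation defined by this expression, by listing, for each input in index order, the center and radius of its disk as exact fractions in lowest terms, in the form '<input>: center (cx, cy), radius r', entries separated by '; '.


Below D, radii multiply path by path; the s-disk centers shift.
input s5: applying the 2 nested substitutions gives center (-1/2, 9/16), radius 1/64
input s2: applying the 3 nested substitutions gives center (-55/96, 53/96), radius 1/384
input s1: applying the 3 nested substitutions gives center (-53/96, 55/96), radius 1/240
input s3: applying the 2 nested substitutions gives center (-1/28, 1/14), radius 1/84
input s6: applying the 2 nested substitutions gives center (-1/14, 0), radius 1/84
input s4: applying the 2 nested substitutions gives center (-1/14, -1/28), radius 1/70

s1: center (-53/96, 55/96), radius 1/240; s2: center (-55/96, 53/96), radius 1/384; s3: center (-1/28, 1/14), radius 1/84; s4: center (-1/14, -1/28), radius 1/70; s5: center (-1/2, 9/16), radius 1/64; s6: center (-1/14, 0), radius 1/84


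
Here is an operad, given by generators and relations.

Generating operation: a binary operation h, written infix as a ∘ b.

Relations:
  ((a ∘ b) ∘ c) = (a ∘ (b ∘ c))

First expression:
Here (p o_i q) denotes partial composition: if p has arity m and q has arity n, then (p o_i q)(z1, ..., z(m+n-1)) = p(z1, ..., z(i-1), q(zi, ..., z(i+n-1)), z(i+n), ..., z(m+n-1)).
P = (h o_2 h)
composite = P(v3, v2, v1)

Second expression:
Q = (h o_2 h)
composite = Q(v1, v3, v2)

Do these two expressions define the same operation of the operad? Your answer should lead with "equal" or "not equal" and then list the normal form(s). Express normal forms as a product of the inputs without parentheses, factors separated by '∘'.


not equal — first v3 ∘ v2 ∘ v1, second v1 ∘ v3 ∘ v2

The first composite normalizes to v3 ∘ v2 ∘ v1
The second composite normalizes to v1 ∘ v3 ∘ v2
Distinct normal forms: not equal.


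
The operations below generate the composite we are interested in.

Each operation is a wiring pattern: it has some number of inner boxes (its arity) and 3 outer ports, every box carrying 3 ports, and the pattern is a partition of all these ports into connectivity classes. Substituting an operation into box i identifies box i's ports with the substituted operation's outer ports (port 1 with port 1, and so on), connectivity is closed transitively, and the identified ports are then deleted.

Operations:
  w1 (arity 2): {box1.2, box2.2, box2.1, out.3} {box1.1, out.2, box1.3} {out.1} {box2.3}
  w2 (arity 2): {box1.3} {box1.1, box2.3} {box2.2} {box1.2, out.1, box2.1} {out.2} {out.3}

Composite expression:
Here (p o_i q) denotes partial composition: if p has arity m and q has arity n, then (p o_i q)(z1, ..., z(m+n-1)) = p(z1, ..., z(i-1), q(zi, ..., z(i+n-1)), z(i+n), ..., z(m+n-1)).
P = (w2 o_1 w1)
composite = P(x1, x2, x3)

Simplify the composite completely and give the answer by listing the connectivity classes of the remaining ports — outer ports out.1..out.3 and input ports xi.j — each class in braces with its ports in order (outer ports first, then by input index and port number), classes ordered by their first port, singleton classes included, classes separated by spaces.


Connectivity passes through glued w2-boundaries; trace each wire chain.
through w1, on inputs (x1, x2): {out.1} {out.2, x1.1, x1.3} {out.3, x1.2, x2.1, x2.2} {x2.3} (out.j = stage outer ports)
through w2, on inputs (x1, x2, x3): {out.1, x1.1, x1.3, x3.1} {out.2} {out.3} {x1.2, x2.1, x2.2} {x2.3} {x3.2} {x3.3} (out.j = stage outer ports)

{out.1, x1.1, x1.3, x3.1} {out.2} {out.3} {x1.2, x2.1, x2.2} {x2.3} {x3.2} {x3.3}


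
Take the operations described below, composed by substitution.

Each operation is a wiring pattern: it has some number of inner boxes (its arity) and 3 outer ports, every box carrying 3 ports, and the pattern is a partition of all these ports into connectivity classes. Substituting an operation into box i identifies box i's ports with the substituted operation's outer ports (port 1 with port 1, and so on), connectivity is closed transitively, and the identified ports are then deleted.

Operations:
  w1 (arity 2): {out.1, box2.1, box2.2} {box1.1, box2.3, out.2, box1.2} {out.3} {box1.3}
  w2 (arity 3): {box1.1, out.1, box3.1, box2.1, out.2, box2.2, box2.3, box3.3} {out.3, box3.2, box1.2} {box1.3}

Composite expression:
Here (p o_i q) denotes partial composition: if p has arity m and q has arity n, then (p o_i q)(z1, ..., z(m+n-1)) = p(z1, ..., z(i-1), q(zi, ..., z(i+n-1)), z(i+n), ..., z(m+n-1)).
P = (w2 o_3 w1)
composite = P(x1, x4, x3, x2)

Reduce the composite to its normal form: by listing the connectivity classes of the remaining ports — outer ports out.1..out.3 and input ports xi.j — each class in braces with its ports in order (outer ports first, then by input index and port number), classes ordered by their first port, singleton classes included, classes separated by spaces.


Connectivity passes through glued w2-boundaries; trace each wire chain.
through w1, on inputs (x3, x2): {out.1, x2.1, x2.2} {out.2, x2.3, x3.1, x3.2} {out.3} {x3.3} (out.j = stage outer ports)
through w2, on inputs (x1, x4, x3, x2): {out.1, out.2, x1.1, x2.1, x2.2, x4.1, x4.2, x4.3} {out.3, x1.2, x2.3, x3.1, x3.2} {x1.3} {x3.3} (out.j = stage outer ports)

{out.1, out.2, x1.1, x2.1, x2.2, x4.1, x4.2, x4.3} {out.3, x1.2, x2.3, x3.1, x3.2} {x1.3} {x3.3}


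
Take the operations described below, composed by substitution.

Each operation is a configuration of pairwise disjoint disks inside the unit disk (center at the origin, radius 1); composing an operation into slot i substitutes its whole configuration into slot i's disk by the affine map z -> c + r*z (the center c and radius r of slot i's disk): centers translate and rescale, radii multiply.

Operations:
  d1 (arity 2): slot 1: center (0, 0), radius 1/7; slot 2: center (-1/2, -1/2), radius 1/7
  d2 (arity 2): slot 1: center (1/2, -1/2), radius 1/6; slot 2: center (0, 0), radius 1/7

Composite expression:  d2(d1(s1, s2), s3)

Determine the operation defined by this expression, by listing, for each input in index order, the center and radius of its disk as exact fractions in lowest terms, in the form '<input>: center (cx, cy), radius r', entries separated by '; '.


s1: center (1/2, -1/2), radius 1/42; s2: center (5/12, -7/12), radius 1/42; s3: center (0, 0), radius 1/7

Affine substitution under d2: radii multiply and s-centers shift.
s1 passes through 2 substitutions, ending at center (1/2, -1/2), radius 1/42
s2 passes through 2 substitutions, ending at center (5/12, -7/12), radius 1/42
s3 passes through 1 substitution, ending at center (0, 0), radius 1/7


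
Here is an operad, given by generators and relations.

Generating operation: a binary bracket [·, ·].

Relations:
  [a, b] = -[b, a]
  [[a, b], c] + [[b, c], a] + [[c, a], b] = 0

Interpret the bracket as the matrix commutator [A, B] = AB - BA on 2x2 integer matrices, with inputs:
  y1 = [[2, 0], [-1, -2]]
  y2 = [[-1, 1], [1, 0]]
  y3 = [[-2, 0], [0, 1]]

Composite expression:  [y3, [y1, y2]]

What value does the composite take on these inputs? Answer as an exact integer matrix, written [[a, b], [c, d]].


[y1, y2] = [[1, 4], [-3, -1]]
[y3, [y1, y2]] = [[0, -12], [-9, 0]]

[[0, -12], [-9, 0]]


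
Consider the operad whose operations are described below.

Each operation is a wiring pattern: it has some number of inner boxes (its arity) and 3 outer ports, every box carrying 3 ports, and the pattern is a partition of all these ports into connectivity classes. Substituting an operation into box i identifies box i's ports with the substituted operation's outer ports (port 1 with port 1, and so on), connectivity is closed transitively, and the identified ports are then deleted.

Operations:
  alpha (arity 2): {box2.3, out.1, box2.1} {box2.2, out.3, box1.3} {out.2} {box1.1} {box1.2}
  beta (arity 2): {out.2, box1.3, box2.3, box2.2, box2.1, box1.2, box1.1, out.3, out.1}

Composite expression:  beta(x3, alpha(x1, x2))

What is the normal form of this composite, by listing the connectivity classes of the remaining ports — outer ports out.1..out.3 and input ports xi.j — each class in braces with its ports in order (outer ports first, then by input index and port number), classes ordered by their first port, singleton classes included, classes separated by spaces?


{out.1, out.2, out.3, x1.3, x2.1, x2.2, x2.3, x3.1, x3.2, x3.3} {x1.1} {x1.2}

Connectivity passes through glued beta-boundaries; trace each wire chain.
composing alpha on (x1, x2), with out.j its own outer ports: {out.1, x2.1, x2.3} {out.2} {out.3, x1.3, x2.2} {x1.1} {x1.2}
composing beta on (x3, x1, x2), with out.j its own outer ports: {out.1, out.2, out.3, x1.3, x2.1, x2.2, x2.3, x3.1, x3.2, x3.3} {x1.1} {x1.2}


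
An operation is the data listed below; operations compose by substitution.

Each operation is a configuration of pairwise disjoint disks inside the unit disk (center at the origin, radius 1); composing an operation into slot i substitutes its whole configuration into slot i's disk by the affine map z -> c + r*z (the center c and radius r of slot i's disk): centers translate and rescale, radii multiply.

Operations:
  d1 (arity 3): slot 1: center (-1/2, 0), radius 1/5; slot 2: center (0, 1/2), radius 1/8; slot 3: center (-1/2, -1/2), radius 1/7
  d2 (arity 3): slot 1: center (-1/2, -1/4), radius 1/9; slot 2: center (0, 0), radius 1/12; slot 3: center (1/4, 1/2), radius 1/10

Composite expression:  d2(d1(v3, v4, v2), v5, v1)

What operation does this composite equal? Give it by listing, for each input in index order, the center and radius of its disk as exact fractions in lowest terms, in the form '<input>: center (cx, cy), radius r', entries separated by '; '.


v1: center (1/4, 1/2), radius 1/10; v2: center (-5/9, -11/36), radius 1/63; v3: center (-5/9, -1/4), radius 1/45; v4: center (-1/2, -7/36), radius 1/72; v5: center (0, 0), radius 1/12

Affine substitution under d2: radii multiply and v-centers shift.
for v3, the 2-step affine chain lands on center (-5/9, -1/4), radius 1/45
for v4, the 2-step affine chain lands on center (-1/2, -7/36), radius 1/72
for v2, the 2-step affine chain lands on center (-5/9, -11/36), radius 1/63
for v5, the 1-step affine chain lands on center (0, 0), radius 1/12
for v1, the 1-step affine chain lands on center (1/4, 1/2), radius 1/10


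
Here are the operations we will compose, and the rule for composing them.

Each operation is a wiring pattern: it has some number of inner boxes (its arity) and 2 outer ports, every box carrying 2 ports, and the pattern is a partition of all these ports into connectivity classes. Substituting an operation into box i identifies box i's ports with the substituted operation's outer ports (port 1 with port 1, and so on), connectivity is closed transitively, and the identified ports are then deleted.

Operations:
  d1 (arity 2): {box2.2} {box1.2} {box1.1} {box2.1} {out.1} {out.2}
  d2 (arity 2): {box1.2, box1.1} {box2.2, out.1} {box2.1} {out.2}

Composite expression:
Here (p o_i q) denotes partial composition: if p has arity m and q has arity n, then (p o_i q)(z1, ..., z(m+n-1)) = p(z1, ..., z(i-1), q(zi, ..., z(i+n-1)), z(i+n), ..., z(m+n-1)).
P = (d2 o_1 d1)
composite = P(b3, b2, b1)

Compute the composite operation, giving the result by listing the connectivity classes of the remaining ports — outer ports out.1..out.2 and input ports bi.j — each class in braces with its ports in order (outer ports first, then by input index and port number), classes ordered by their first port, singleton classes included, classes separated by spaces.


Reachability decides: close wires over d2-identified ports.
d1 over (b3, b2) gives {out.1} {out.2} {b2.1} {b2.2} {b3.1} {b3.2}, out.j being that stage's outer ports
d2 over (b3, b2, b1) gives {out.1, b1.2} {out.2} {b1.1} {b2.1} {b2.2} {b3.1} {b3.2}, out.j being that stage's outer ports

{out.1, b1.2} {out.2} {b1.1} {b2.1} {b2.2} {b3.1} {b3.2}


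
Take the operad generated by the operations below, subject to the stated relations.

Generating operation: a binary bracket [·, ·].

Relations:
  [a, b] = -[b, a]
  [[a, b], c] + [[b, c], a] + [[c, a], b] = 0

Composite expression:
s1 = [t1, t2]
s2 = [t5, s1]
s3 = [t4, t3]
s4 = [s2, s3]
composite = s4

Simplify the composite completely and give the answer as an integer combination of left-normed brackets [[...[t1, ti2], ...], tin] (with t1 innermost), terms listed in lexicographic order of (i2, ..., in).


Left-normed coefficients sit on the t1-initial expansion words.
Composite bracket: [[t5, [t1, t2]], [t4, t3]]
Expanding via [a, b] = ab - ba: 16 signed words (2^4 = 16).
The t1-initial words carry the normal form:
  sign of t1t2t5t3t4 is +1, so it contributes +[[[[t1, t2], t5], t3], t4]
  sign of t1t2t5t4t3 is -1, so it contributes -[[[[t1, t2], t5], t4], t3]

[[[[t1, t2], t5], t3], t4] - [[[[t1, t2], t5], t4], t3]


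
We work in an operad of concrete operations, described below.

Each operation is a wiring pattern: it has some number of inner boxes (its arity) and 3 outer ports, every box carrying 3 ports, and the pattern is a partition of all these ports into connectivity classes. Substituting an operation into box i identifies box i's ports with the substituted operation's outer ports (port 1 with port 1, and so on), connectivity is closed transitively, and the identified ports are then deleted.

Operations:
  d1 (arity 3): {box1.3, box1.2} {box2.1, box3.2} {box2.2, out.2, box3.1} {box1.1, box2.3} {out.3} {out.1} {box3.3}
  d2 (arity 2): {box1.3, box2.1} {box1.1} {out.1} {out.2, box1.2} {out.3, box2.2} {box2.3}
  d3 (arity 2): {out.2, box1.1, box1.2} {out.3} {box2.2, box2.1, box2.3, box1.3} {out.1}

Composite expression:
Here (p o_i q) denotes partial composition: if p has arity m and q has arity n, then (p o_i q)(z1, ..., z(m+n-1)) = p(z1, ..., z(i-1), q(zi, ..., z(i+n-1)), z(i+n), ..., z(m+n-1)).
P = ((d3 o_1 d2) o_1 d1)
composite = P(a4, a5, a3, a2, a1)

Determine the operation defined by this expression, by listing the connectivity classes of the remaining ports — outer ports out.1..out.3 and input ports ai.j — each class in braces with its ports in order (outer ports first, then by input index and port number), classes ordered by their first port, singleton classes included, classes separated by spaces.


{out.1} {out.2, a3.1, a5.2} {out.3} {a1.1, a1.2, a1.3, a2.2} {a2.1} {a2.3} {a3.2, a5.1} {a3.3} {a4.1, a5.3} {a4.2, a4.3}

Two ports join when wires chain via d3-identified ports.
composing d1 on (a4, a5, a3), with out.j its own outer ports: {out.1} {out.2, a3.1, a5.2} {out.3} {a3.2, a5.1} {a3.3} {a4.1, a5.3} {a4.2, a4.3}
composing d2 on (a4, a5, a3, a2), with out.j its own outer ports: {out.1} {out.2, a3.1, a5.2} {out.3, a2.2} {a2.1} {a2.3} {a3.2, a5.1} {a3.3} {a4.1, a5.3} {a4.2, a4.3}
composing d3 on (a4, a5, a3, a2, a1), with out.j its own outer ports: {out.1} {out.2, a3.1, a5.2} {out.3} {a1.1, a1.2, a1.3, a2.2} {a2.1} {a2.3} {a3.2, a5.1} {a3.3} {a4.1, a5.3} {a4.2, a4.3}


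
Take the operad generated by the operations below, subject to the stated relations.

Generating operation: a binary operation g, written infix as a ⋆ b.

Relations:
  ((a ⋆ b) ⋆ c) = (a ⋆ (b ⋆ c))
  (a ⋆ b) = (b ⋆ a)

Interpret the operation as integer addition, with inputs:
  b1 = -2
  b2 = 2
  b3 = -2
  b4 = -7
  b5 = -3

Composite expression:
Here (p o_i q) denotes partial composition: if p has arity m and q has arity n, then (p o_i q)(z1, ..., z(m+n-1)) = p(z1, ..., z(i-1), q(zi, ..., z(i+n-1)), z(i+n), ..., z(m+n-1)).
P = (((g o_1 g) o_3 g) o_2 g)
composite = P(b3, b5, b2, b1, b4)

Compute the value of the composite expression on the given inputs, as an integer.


-12

(b5 ⋆ b2) = -1
(b3 ⋆ (b5 ⋆ b2)) = -3
(b1 ⋆ b4) = -9
((b3 ⋆ (b5 ⋆ b2)) ⋆ (b1 ⋆ b4)) = -12


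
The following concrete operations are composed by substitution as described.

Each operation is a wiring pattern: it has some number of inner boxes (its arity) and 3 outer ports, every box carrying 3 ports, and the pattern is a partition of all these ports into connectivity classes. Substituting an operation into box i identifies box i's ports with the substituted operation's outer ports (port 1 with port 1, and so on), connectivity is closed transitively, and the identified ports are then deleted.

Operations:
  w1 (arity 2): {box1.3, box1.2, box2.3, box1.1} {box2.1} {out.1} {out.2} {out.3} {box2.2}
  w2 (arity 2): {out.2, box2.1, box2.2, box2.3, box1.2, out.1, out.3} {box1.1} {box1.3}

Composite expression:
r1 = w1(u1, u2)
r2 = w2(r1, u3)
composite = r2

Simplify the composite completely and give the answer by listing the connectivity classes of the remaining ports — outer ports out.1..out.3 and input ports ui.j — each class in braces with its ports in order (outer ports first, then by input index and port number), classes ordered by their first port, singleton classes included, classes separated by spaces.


{out.1, out.2, out.3, u3.1, u3.2, u3.3} {u1.1, u1.2, u1.3, u2.3} {u2.1} {u2.2}

Substituting into w2 glues patterns; closure does the rest.
composing w1 on (u1, u2), with out.j its own outer ports: {out.1} {out.2} {out.3} {u1.1, u1.2, u1.3, u2.3} {u2.1} {u2.2}
composing w2 on (u1, u2, u3), with out.j its own outer ports: {out.1, out.2, out.3, u3.1, u3.2, u3.3} {u1.1, u1.2, u1.3, u2.3} {u2.1} {u2.2}


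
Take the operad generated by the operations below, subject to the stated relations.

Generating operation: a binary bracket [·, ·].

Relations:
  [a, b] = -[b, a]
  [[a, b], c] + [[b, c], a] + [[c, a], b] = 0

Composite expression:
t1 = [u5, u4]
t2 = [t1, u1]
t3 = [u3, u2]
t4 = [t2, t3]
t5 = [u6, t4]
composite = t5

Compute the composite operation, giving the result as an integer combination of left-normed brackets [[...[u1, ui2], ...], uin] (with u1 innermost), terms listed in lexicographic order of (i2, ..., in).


[[[[[u1, u4], u5], u2], u3], u6] - [[[[[u1, u4], u5], u3], u2], u6] - [[[[[u1, u5], u4], u2], u3], u6] + [[[[[u1, u5], u4], u3], u2], u6]

A multilinear Lie element is pinned by u1-initial words (u1 innermost).
Composite bracket: [u6, [[[u5, u4], u1], [u3, u2]]]
Expanding via [a, b] = ab - ba: 32 signed words (2^5 = 32).
Only words starting with u1 matter:
  from u1u4u5u2u3u6, sign +1: term +[[[[[u1, u4], u5], u2], u3], u6]
  from u1u4u5u3u2u6, sign -1: term -[[[[[u1, u4], u5], u3], u2], u6]
  from u1u5u4u2u3u6, sign -1: term -[[[[[u1, u5], u4], u2], u3], u6]
  from u1u5u4u3u2u6, sign +1: term +[[[[[u1, u5], u4], u3], u2], u6]


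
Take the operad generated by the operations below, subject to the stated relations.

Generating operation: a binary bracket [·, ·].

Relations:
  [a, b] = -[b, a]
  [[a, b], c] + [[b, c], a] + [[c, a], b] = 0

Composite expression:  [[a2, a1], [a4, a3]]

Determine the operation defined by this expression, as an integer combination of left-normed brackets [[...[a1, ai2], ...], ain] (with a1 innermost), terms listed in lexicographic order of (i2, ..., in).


[[[a1, a2], a3], a4] - [[[a1, a2], a4], a3]

In the tensor algebra, words opening a1 carry the a1-anchored form.
Composite bracket: [[a2, a1], [a4, a3]]
Applying ab - ba throughout gives 8 signed words (2^3 = 8).
Collect the words opening with a1:
  sign of a1a2a3a4 is +1, so it contributes +[[[a1, a2], a3], a4]
  sign of a1a2a4a3 is -1, so it contributes -[[[a1, a2], a4], a3]


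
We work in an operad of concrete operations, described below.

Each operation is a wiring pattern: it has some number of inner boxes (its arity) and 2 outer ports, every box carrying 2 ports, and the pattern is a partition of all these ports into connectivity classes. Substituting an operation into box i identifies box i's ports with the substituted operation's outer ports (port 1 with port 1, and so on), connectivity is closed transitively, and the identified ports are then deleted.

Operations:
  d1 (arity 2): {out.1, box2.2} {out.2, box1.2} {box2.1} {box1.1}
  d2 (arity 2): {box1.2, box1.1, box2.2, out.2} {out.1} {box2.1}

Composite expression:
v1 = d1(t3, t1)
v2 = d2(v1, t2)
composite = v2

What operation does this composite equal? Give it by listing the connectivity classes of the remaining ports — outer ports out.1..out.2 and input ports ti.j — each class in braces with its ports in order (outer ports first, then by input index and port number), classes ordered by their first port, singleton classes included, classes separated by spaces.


{out.1} {out.2, t1.2, t2.2, t3.2} {t1.1} {t2.1} {t3.1}

Substituting into d2 glues patterns; closure does the rest.
stage d1: inputs (t3, t1), connectivity {out.1, t1.2} {out.2, t3.2} {t1.1} {t3.1}, out.j its boundary
stage d2: inputs (t3, t1, t2), connectivity {out.1} {out.2, t1.2, t2.2, t3.2} {t1.1} {t2.1} {t3.1}, out.j its boundary


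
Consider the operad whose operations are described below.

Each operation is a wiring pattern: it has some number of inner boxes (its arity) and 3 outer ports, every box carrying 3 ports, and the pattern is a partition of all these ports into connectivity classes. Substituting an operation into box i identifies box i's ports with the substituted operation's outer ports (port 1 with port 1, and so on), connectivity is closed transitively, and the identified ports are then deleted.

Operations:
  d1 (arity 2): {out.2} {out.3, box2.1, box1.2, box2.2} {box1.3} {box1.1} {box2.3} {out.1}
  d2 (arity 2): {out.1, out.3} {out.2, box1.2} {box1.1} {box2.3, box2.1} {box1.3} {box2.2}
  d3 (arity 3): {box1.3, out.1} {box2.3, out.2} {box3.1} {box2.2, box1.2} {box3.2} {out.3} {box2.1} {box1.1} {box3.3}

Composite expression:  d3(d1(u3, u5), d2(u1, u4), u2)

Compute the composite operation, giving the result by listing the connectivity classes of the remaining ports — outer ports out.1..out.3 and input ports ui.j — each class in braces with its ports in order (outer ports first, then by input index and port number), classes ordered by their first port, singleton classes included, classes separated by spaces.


{out.1, u3.2, u5.1, u5.2} {out.2} {out.3} {u1.1} {u1.2} {u1.3} {u2.1} {u2.2} {u2.3} {u3.1} {u3.3} {u4.1, u4.3} {u4.2} {u5.3}


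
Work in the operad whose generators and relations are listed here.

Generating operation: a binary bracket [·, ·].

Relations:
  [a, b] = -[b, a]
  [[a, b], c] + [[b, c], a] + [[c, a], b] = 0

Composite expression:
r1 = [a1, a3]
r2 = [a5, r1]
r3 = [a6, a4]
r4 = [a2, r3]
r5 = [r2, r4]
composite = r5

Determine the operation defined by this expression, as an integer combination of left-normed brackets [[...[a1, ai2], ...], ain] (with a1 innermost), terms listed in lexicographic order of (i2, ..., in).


[[[[[a1, a3], a5], a2], a4], a6] - [[[[[a1, a3], a5], a2], a6], a4] - [[[[[a1, a3], a5], a4], a6], a2] + [[[[[a1, a3], a5], a6], a4], a2]

Skip Jacobi rewriting: expand, keep a1-initial words, read off terms.
Composite bracket: [[a5, [a1, a3]], [a2, [a6, a4]]]
Expanding via [a, b] = ab - ba: 32 signed words (2^5 = 32).
Collect the words opening with a1:
  sign of a1a3a5a2a4a6 is +1, so it contributes +[[[[[a1, a3], a5], a2], a4], a6]
  sign of a1a3a5a2a6a4 is -1, so it contributes -[[[[[a1, a3], a5], a2], a6], a4]
  sign of a1a3a5a4a6a2 is -1, so it contributes -[[[[[a1, a3], a5], a4], a6], a2]
  sign of a1a3a5a6a4a2 is +1, so it contributes +[[[[[a1, a3], a5], a6], a4], a2]
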